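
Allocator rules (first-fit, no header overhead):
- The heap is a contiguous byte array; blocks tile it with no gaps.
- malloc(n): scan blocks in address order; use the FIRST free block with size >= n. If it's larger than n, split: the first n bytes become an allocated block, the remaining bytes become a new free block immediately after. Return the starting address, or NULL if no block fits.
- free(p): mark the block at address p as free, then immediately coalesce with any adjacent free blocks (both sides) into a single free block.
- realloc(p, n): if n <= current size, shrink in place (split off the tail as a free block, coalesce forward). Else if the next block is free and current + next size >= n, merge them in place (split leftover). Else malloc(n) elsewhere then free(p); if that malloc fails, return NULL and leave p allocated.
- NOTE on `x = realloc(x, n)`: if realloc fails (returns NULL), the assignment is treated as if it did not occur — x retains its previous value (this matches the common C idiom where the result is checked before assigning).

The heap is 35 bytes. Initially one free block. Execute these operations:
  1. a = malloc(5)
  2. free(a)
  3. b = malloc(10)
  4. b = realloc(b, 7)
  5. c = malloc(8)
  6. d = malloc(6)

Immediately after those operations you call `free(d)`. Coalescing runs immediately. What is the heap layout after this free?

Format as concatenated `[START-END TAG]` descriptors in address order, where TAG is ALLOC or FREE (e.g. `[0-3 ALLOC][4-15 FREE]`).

Answer: [0-6 ALLOC][7-14 ALLOC][15-34 FREE]

Derivation:
Op 1: a = malloc(5) -> a = 0; heap: [0-4 ALLOC][5-34 FREE]
Op 2: free(a) -> (freed a); heap: [0-34 FREE]
Op 3: b = malloc(10) -> b = 0; heap: [0-9 ALLOC][10-34 FREE]
Op 4: b = realloc(b, 7) -> b = 0; heap: [0-6 ALLOC][7-34 FREE]
Op 5: c = malloc(8) -> c = 7; heap: [0-6 ALLOC][7-14 ALLOC][15-34 FREE]
Op 6: d = malloc(6) -> d = 15; heap: [0-6 ALLOC][7-14 ALLOC][15-20 ALLOC][21-34 FREE]
free(d): d = 15 -> block [15-20 ALLOC]; mark free, coalesce with adjacent free neighbors -> [0-6 ALLOC][7-14 ALLOC][15-34 FREE]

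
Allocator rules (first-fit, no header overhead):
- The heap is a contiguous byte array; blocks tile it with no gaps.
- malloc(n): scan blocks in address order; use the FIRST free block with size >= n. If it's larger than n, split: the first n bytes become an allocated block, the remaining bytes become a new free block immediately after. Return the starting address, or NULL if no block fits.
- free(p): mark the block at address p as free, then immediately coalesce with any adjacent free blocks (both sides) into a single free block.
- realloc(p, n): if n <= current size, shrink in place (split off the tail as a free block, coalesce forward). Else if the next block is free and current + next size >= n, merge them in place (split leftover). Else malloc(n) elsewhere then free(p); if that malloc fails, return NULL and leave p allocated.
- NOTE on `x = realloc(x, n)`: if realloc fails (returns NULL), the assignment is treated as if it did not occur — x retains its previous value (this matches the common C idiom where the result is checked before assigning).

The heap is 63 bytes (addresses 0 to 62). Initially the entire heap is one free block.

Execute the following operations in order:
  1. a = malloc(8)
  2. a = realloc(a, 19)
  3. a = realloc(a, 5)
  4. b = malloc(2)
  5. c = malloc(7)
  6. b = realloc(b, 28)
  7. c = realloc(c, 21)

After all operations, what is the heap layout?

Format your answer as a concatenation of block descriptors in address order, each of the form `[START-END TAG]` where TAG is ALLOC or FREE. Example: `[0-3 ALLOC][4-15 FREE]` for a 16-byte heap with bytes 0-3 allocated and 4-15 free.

Answer: [0-4 ALLOC][5-13 FREE][14-41 ALLOC][42-62 ALLOC]

Derivation:
Op 1: a = malloc(8) -> a = 0; heap: [0-7 ALLOC][8-62 FREE]
Op 2: a = realloc(a, 19) -> a = 0; heap: [0-18 ALLOC][19-62 FREE]
Op 3: a = realloc(a, 5) -> a = 0; heap: [0-4 ALLOC][5-62 FREE]
Op 4: b = malloc(2) -> b = 5; heap: [0-4 ALLOC][5-6 ALLOC][7-62 FREE]
Op 5: c = malloc(7) -> c = 7; heap: [0-4 ALLOC][5-6 ALLOC][7-13 ALLOC][14-62 FREE]
Op 6: b = realloc(b, 28) -> b = 14; heap: [0-4 ALLOC][5-6 FREE][7-13 ALLOC][14-41 ALLOC][42-62 FREE]
Op 7: c = realloc(c, 21) -> c = 42; heap: [0-4 ALLOC][5-13 FREE][14-41 ALLOC][42-62 ALLOC]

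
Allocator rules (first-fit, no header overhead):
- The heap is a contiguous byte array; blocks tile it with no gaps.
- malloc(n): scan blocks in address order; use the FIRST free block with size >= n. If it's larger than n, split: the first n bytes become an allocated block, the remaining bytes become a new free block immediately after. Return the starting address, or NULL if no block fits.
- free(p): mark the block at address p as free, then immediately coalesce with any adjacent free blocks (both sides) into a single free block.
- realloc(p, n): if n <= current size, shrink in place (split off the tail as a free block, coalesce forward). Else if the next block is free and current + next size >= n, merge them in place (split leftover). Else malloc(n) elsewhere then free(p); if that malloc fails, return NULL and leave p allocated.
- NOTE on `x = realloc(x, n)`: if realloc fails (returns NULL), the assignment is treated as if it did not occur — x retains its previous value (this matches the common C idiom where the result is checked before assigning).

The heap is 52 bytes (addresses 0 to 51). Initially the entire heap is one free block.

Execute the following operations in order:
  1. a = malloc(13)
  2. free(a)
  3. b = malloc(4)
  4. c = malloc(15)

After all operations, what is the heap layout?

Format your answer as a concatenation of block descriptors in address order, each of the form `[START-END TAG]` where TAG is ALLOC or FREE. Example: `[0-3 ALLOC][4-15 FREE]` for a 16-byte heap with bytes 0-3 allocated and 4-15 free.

Op 1: a = malloc(13) -> a = 0; heap: [0-12 ALLOC][13-51 FREE]
Op 2: free(a) -> (freed a); heap: [0-51 FREE]
Op 3: b = malloc(4) -> b = 0; heap: [0-3 ALLOC][4-51 FREE]
Op 4: c = malloc(15) -> c = 4; heap: [0-3 ALLOC][4-18 ALLOC][19-51 FREE]

Answer: [0-3 ALLOC][4-18 ALLOC][19-51 FREE]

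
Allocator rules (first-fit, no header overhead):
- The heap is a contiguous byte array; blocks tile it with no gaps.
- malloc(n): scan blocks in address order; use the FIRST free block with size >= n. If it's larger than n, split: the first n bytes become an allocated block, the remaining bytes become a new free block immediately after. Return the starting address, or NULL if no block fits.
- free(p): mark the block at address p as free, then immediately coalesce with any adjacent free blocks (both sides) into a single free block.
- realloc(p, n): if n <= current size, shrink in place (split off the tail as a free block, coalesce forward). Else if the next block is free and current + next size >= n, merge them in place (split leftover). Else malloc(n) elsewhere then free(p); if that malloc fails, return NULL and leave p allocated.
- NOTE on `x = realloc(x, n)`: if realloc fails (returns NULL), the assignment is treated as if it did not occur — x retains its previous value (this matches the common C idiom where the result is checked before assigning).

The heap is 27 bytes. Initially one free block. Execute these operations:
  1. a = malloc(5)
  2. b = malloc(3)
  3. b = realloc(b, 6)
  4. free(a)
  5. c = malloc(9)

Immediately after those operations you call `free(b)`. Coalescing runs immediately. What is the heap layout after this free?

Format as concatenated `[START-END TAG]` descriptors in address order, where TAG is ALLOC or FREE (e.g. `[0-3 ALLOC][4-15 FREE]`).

Op 1: a = malloc(5) -> a = 0; heap: [0-4 ALLOC][5-26 FREE]
Op 2: b = malloc(3) -> b = 5; heap: [0-4 ALLOC][5-7 ALLOC][8-26 FREE]
Op 3: b = realloc(b, 6) -> b = 5; heap: [0-4 ALLOC][5-10 ALLOC][11-26 FREE]
Op 4: free(a) -> (freed a); heap: [0-4 FREE][5-10 ALLOC][11-26 FREE]
Op 5: c = malloc(9) -> c = 11; heap: [0-4 FREE][5-10 ALLOC][11-19 ALLOC][20-26 FREE]
free(b): b = 5 -> block [5-10 ALLOC]; mark free, coalesce with adjacent free neighbors -> [0-10 FREE][11-19 ALLOC][20-26 FREE]

Answer: [0-10 FREE][11-19 ALLOC][20-26 FREE]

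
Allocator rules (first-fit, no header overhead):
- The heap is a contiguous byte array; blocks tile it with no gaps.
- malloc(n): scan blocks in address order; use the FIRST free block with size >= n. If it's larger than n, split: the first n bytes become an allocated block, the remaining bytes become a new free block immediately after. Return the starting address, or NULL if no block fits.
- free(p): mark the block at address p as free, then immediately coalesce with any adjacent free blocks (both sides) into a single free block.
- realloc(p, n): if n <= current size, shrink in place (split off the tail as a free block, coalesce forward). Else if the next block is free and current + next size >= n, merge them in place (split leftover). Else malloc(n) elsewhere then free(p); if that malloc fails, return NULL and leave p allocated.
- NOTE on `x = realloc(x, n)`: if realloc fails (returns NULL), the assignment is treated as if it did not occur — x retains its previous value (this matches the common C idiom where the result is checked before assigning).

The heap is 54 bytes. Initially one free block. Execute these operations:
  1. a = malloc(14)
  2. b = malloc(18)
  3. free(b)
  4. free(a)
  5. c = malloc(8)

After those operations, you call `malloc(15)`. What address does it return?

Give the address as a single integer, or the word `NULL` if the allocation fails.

Answer: 8

Derivation:
Op 1: a = malloc(14) -> a = 0; heap: [0-13 ALLOC][14-53 FREE]
Op 2: b = malloc(18) -> b = 14; heap: [0-13 ALLOC][14-31 ALLOC][32-53 FREE]
Op 3: free(b) -> (freed b); heap: [0-13 ALLOC][14-53 FREE]
Op 4: free(a) -> (freed a); heap: [0-53 FREE]
Op 5: c = malloc(8) -> c = 0; heap: [0-7 ALLOC][8-53 FREE]
malloc(15): first-fit scan over [0-7 ALLOC][8-53 FREE] -> 8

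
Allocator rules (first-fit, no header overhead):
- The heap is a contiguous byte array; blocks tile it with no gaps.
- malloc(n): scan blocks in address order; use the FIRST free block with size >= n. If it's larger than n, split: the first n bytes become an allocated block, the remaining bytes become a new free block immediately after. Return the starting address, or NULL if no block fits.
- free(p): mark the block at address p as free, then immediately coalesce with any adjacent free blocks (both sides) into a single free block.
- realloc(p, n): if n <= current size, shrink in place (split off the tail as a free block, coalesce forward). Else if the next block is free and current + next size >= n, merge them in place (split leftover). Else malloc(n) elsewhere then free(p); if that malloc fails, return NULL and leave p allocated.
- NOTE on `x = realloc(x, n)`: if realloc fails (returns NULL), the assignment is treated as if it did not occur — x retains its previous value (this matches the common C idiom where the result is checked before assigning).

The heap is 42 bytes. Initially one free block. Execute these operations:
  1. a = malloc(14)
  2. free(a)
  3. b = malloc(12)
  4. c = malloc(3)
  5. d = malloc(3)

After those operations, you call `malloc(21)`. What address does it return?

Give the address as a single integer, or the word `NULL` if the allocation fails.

Op 1: a = malloc(14) -> a = 0; heap: [0-13 ALLOC][14-41 FREE]
Op 2: free(a) -> (freed a); heap: [0-41 FREE]
Op 3: b = malloc(12) -> b = 0; heap: [0-11 ALLOC][12-41 FREE]
Op 4: c = malloc(3) -> c = 12; heap: [0-11 ALLOC][12-14 ALLOC][15-41 FREE]
Op 5: d = malloc(3) -> d = 15; heap: [0-11 ALLOC][12-14 ALLOC][15-17 ALLOC][18-41 FREE]
malloc(21): first-fit scan over [0-11 ALLOC][12-14 ALLOC][15-17 ALLOC][18-41 FREE] -> 18

Answer: 18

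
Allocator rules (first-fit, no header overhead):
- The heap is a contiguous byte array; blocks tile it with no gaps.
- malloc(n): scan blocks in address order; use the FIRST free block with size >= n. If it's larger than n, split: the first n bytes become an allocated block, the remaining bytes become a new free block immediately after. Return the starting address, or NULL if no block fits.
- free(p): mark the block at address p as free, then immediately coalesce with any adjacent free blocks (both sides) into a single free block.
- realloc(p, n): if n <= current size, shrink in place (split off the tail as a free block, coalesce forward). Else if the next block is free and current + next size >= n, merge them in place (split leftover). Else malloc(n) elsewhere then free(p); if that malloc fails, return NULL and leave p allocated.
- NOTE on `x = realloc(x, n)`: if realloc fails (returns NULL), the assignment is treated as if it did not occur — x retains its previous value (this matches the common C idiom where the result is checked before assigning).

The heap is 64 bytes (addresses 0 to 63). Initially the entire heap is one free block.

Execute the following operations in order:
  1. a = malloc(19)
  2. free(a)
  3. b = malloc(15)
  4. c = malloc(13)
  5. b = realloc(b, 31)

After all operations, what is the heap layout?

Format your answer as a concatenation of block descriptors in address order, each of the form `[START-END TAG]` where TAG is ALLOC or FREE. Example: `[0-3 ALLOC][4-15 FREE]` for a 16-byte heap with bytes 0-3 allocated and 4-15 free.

Answer: [0-14 FREE][15-27 ALLOC][28-58 ALLOC][59-63 FREE]

Derivation:
Op 1: a = malloc(19) -> a = 0; heap: [0-18 ALLOC][19-63 FREE]
Op 2: free(a) -> (freed a); heap: [0-63 FREE]
Op 3: b = malloc(15) -> b = 0; heap: [0-14 ALLOC][15-63 FREE]
Op 4: c = malloc(13) -> c = 15; heap: [0-14 ALLOC][15-27 ALLOC][28-63 FREE]
Op 5: b = realloc(b, 31) -> b = 28; heap: [0-14 FREE][15-27 ALLOC][28-58 ALLOC][59-63 FREE]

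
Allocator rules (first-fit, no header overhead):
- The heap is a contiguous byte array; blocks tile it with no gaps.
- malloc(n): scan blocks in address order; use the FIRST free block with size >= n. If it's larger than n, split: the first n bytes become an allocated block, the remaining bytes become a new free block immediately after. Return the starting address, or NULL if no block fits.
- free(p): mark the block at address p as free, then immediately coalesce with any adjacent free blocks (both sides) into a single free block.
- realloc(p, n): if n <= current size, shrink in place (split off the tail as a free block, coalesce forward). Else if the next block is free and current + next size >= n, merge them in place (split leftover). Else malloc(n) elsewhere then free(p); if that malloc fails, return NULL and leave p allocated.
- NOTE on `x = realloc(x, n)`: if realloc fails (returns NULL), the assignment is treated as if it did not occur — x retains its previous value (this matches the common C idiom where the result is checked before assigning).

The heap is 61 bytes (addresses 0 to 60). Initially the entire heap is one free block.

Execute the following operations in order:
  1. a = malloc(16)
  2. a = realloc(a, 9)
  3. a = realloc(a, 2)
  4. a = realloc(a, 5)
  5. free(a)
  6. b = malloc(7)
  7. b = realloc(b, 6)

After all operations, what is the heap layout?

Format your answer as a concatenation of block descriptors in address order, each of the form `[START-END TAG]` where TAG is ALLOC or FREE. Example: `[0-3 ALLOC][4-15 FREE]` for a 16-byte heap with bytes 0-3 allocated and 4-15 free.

Op 1: a = malloc(16) -> a = 0; heap: [0-15 ALLOC][16-60 FREE]
Op 2: a = realloc(a, 9) -> a = 0; heap: [0-8 ALLOC][9-60 FREE]
Op 3: a = realloc(a, 2) -> a = 0; heap: [0-1 ALLOC][2-60 FREE]
Op 4: a = realloc(a, 5) -> a = 0; heap: [0-4 ALLOC][5-60 FREE]
Op 5: free(a) -> (freed a); heap: [0-60 FREE]
Op 6: b = malloc(7) -> b = 0; heap: [0-6 ALLOC][7-60 FREE]
Op 7: b = realloc(b, 6) -> b = 0; heap: [0-5 ALLOC][6-60 FREE]

Answer: [0-5 ALLOC][6-60 FREE]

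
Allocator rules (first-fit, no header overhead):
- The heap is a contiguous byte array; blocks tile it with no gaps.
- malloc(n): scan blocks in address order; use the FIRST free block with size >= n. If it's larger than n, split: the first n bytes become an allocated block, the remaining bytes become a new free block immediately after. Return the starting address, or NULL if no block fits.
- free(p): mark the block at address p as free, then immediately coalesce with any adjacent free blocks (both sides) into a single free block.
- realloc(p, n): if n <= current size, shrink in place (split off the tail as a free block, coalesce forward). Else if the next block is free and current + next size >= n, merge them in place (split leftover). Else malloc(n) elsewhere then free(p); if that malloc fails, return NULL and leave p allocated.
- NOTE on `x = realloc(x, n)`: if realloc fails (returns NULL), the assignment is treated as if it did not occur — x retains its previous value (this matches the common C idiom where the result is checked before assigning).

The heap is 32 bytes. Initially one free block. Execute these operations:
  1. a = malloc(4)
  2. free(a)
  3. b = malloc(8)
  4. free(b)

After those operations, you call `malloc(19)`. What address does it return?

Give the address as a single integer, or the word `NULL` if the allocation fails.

Answer: 0

Derivation:
Op 1: a = malloc(4) -> a = 0; heap: [0-3 ALLOC][4-31 FREE]
Op 2: free(a) -> (freed a); heap: [0-31 FREE]
Op 3: b = malloc(8) -> b = 0; heap: [0-7 ALLOC][8-31 FREE]
Op 4: free(b) -> (freed b); heap: [0-31 FREE]
malloc(19): first-fit scan over [0-31 FREE] -> 0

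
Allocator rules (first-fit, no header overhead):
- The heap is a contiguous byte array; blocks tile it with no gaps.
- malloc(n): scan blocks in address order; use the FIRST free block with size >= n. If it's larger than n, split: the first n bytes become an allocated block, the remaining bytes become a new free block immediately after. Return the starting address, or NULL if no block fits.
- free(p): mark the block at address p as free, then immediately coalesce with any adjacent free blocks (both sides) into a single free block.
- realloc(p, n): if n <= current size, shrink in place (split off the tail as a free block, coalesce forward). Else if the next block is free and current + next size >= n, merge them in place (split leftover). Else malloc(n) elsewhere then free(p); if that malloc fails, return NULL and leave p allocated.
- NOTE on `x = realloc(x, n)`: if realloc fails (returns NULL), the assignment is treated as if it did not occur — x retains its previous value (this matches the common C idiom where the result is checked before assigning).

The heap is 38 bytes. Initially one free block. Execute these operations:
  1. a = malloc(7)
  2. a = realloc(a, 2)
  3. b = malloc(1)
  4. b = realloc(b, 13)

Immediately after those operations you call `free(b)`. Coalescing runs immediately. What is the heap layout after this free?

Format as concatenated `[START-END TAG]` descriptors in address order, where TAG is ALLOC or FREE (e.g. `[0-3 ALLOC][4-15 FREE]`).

Op 1: a = malloc(7) -> a = 0; heap: [0-6 ALLOC][7-37 FREE]
Op 2: a = realloc(a, 2) -> a = 0; heap: [0-1 ALLOC][2-37 FREE]
Op 3: b = malloc(1) -> b = 2; heap: [0-1 ALLOC][2-2 ALLOC][3-37 FREE]
Op 4: b = realloc(b, 13) -> b = 2; heap: [0-1 ALLOC][2-14 ALLOC][15-37 FREE]
free(b): b = 2 -> block [2-14 ALLOC]; mark free, coalesce with adjacent free neighbors -> [0-1 ALLOC][2-37 FREE]

Answer: [0-1 ALLOC][2-37 FREE]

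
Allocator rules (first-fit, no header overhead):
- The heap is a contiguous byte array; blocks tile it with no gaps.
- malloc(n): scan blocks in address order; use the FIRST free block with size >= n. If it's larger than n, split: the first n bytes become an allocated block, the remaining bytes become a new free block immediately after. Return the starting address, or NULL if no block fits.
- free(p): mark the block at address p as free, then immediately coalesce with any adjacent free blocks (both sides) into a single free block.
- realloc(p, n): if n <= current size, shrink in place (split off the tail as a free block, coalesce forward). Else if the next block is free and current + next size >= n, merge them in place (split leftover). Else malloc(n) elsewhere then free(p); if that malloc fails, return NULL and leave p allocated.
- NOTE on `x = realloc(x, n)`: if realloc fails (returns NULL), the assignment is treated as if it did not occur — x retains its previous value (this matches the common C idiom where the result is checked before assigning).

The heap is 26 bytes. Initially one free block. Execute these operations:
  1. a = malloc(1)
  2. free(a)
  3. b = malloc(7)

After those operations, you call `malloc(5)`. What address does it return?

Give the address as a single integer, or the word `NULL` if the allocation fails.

Answer: 7

Derivation:
Op 1: a = malloc(1) -> a = 0; heap: [0-0 ALLOC][1-25 FREE]
Op 2: free(a) -> (freed a); heap: [0-25 FREE]
Op 3: b = malloc(7) -> b = 0; heap: [0-6 ALLOC][7-25 FREE]
malloc(5): first-fit scan over [0-6 ALLOC][7-25 FREE] -> 7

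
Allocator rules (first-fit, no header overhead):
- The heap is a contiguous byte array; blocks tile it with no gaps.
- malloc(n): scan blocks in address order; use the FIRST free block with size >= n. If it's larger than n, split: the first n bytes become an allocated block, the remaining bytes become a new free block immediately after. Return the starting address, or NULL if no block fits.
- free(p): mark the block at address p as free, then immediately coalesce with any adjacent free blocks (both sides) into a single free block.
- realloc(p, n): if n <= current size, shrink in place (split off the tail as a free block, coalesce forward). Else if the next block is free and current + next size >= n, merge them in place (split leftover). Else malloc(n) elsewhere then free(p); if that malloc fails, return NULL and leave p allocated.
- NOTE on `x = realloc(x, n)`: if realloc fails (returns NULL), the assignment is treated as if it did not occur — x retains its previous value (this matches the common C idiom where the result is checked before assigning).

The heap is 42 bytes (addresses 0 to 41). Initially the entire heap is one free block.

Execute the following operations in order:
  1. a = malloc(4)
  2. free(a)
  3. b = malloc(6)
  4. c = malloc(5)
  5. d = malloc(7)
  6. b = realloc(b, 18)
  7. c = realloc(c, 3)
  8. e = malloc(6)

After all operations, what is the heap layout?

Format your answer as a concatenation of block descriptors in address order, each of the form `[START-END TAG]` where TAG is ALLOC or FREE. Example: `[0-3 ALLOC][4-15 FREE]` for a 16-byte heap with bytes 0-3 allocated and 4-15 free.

Op 1: a = malloc(4) -> a = 0; heap: [0-3 ALLOC][4-41 FREE]
Op 2: free(a) -> (freed a); heap: [0-41 FREE]
Op 3: b = malloc(6) -> b = 0; heap: [0-5 ALLOC][6-41 FREE]
Op 4: c = malloc(5) -> c = 6; heap: [0-5 ALLOC][6-10 ALLOC][11-41 FREE]
Op 5: d = malloc(7) -> d = 11; heap: [0-5 ALLOC][6-10 ALLOC][11-17 ALLOC][18-41 FREE]
Op 6: b = realloc(b, 18) -> b = 18; heap: [0-5 FREE][6-10 ALLOC][11-17 ALLOC][18-35 ALLOC][36-41 FREE]
Op 7: c = realloc(c, 3) -> c = 6; heap: [0-5 FREE][6-8 ALLOC][9-10 FREE][11-17 ALLOC][18-35 ALLOC][36-41 FREE]
Op 8: e = malloc(6) -> e = 0; heap: [0-5 ALLOC][6-8 ALLOC][9-10 FREE][11-17 ALLOC][18-35 ALLOC][36-41 FREE]

Answer: [0-5 ALLOC][6-8 ALLOC][9-10 FREE][11-17 ALLOC][18-35 ALLOC][36-41 FREE]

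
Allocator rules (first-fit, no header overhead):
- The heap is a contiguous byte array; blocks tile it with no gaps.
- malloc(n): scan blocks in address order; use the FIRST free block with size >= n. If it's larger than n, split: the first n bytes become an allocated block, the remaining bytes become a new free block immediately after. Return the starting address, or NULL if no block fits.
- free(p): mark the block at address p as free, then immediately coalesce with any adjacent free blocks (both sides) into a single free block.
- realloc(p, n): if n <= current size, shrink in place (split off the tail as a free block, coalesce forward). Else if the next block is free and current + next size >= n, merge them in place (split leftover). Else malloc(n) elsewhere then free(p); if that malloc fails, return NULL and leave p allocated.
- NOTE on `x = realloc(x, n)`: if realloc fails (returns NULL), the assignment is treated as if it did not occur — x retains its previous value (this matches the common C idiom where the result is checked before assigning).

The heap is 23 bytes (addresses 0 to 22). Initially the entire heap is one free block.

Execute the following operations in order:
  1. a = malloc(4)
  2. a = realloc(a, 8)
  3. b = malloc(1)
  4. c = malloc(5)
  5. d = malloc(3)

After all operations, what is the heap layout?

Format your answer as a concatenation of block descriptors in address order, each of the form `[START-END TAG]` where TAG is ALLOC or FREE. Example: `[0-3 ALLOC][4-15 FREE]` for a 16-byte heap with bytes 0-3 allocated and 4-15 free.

Answer: [0-7 ALLOC][8-8 ALLOC][9-13 ALLOC][14-16 ALLOC][17-22 FREE]

Derivation:
Op 1: a = malloc(4) -> a = 0; heap: [0-3 ALLOC][4-22 FREE]
Op 2: a = realloc(a, 8) -> a = 0; heap: [0-7 ALLOC][8-22 FREE]
Op 3: b = malloc(1) -> b = 8; heap: [0-7 ALLOC][8-8 ALLOC][9-22 FREE]
Op 4: c = malloc(5) -> c = 9; heap: [0-7 ALLOC][8-8 ALLOC][9-13 ALLOC][14-22 FREE]
Op 5: d = malloc(3) -> d = 14; heap: [0-7 ALLOC][8-8 ALLOC][9-13 ALLOC][14-16 ALLOC][17-22 FREE]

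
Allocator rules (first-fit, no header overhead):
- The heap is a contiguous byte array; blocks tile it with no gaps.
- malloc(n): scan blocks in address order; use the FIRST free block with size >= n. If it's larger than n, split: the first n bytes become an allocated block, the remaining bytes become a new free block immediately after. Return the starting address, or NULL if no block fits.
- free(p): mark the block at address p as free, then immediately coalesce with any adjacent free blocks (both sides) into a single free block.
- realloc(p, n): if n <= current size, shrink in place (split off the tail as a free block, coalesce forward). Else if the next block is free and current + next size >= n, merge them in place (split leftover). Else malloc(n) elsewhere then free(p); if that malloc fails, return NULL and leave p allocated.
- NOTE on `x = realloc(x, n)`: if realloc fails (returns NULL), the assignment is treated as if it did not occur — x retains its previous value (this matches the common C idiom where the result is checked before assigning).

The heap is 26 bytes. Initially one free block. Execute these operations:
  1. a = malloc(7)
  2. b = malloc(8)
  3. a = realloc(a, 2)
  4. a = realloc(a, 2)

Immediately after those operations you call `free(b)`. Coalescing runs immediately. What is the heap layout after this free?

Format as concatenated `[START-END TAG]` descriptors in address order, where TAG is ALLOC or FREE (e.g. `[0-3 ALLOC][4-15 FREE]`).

Answer: [0-1 ALLOC][2-25 FREE]

Derivation:
Op 1: a = malloc(7) -> a = 0; heap: [0-6 ALLOC][7-25 FREE]
Op 2: b = malloc(8) -> b = 7; heap: [0-6 ALLOC][7-14 ALLOC][15-25 FREE]
Op 3: a = realloc(a, 2) -> a = 0; heap: [0-1 ALLOC][2-6 FREE][7-14 ALLOC][15-25 FREE]
Op 4: a = realloc(a, 2) -> a = 0; heap: [0-1 ALLOC][2-6 FREE][7-14 ALLOC][15-25 FREE]
free(b): b = 7 -> block [7-14 ALLOC]; mark free, coalesce with adjacent free neighbors -> [0-1 ALLOC][2-25 FREE]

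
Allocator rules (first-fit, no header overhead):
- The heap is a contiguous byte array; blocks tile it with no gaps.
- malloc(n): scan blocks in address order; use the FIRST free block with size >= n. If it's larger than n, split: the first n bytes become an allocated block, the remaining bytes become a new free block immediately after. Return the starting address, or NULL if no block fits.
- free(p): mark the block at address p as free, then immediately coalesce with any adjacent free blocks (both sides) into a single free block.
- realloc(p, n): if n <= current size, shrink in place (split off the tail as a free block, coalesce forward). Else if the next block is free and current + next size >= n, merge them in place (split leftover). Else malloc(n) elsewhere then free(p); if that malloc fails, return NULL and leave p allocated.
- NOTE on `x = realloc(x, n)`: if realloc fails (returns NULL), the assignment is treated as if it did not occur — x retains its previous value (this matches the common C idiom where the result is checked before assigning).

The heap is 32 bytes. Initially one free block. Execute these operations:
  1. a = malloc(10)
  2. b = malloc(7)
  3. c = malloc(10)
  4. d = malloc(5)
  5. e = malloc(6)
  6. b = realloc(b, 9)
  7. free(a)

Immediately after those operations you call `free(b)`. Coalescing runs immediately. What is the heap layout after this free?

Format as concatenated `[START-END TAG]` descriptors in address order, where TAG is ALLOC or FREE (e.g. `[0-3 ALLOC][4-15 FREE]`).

Op 1: a = malloc(10) -> a = 0; heap: [0-9 ALLOC][10-31 FREE]
Op 2: b = malloc(7) -> b = 10; heap: [0-9 ALLOC][10-16 ALLOC][17-31 FREE]
Op 3: c = malloc(10) -> c = 17; heap: [0-9 ALLOC][10-16 ALLOC][17-26 ALLOC][27-31 FREE]
Op 4: d = malloc(5) -> d = 27; heap: [0-9 ALLOC][10-16 ALLOC][17-26 ALLOC][27-31 ALLOC]
Op 5: e = malloc(6) -> e = NULL; heap: [0-9 ALLOC][10-16 ALLOC][17-26 ALLOC][27-31 ALLOC]
Op 6: b = realloc(b, 9) -> NULL (b unchanged); heap: [0-9 ALLOC][10-16 ALLOC][17-26 ALLOC][27-31 ALLOC]
Op 7: free(a) -> (freed a); heap: [0-9 FREE][10-16 ALLOC][17-26 ALLOC][27-31 ALLOC]
free(b): b = 10 -> block [10-16 ALLOC]; mark free, coalesce with adjacent free neighbors -> [0-16 FREE][17-26 ALLOC][27-31 ALLOC]

Answer: [0-16 FREE][17-26 ALLOC][27-31 ALLOC]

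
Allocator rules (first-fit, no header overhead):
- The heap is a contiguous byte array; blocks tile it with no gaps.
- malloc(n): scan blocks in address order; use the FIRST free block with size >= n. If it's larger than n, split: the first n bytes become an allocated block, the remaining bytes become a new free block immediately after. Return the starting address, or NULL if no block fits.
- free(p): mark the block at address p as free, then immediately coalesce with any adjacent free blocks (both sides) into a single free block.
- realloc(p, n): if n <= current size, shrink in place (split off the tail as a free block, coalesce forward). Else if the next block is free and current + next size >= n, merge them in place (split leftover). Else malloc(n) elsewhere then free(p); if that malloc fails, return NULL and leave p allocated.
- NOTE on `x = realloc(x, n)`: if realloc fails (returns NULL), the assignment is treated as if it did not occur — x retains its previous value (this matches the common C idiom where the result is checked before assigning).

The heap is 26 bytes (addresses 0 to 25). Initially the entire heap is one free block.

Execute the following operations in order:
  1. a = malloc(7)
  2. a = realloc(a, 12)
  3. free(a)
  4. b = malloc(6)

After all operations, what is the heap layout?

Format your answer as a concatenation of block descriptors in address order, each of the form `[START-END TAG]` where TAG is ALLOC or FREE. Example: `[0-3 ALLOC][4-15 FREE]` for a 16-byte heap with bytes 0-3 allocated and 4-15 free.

Op 1: a = malloc(7) -> a = 0; heap: [0-6 ALLOC][7-25 FREE]
Op 2: a = realloc(a, 12) -> a = 0; heap: [0-11 ALLOC][12-25 FREE]
Op 3: free(a) -> (freed a); heap: [0-25 FREE]
Op 4: b = malloc(6) -> b = 0; heap: [0-5 ALLOC][6-25 FREE]

Answer: [0-5 ALLOC][6-25 FREE]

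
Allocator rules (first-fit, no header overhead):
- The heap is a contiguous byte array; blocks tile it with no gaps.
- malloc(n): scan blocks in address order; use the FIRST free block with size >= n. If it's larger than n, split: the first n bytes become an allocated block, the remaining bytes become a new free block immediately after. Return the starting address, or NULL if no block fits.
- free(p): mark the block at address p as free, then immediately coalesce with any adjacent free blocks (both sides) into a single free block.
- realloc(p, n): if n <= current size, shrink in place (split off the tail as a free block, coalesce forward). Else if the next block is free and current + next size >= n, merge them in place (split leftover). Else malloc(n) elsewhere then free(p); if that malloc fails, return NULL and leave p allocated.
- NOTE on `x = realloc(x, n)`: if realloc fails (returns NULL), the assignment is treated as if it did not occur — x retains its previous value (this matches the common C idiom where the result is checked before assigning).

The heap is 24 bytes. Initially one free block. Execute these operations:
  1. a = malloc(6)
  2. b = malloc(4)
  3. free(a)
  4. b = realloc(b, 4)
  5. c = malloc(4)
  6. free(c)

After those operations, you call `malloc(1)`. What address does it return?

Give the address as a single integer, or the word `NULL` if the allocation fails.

Op 1: a = malloc(6) -> a = 0; heap: [0-5 ALLOC][6-23 FREE]
Op 2: b = malloc(4) -> b = 6; heap: [0-5 ALLOC][6-9 ALLOC][10-23 FREE]
Op 3: free(a) -> (freed a); heap: [0-5 FREE][6-9 ALLOC][10-23 FREE]
Op 4: b = realloc(b, 4) -> b = 6; heap: [0-5 FREE][6-9 ALLOC][10-23 FREE]
Op 5: c = malloc(4) -> c = 0; heap: [0-3 ALLOC][4-5 FREE][6-9 ALLOC][10-23 FREE]
Op 6: free(c) -> (freed c); heap: [0-5 FREE][6-9 ALLOC][10-23 FREE]
malloc(1): first-fit scan over [0-5 FREE][6-9 ALLOC][10-23 FREE] -> 0

Answer: 0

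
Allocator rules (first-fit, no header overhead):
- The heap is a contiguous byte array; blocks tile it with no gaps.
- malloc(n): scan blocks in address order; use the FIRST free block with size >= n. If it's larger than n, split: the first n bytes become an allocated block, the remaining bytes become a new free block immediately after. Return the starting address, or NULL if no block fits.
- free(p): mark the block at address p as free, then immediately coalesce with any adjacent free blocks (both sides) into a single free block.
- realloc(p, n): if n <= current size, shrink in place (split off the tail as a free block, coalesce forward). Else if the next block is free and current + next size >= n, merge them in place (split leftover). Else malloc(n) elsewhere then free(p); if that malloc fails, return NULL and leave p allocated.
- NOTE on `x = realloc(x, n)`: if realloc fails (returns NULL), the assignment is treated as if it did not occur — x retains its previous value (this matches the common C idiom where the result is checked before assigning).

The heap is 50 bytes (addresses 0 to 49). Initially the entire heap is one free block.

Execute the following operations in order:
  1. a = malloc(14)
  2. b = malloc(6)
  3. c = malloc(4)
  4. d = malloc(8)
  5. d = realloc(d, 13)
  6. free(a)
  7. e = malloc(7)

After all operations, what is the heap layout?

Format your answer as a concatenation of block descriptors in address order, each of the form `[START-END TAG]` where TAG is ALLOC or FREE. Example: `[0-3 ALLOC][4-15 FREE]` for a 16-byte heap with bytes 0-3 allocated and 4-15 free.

Answer: [0-6 ALLOC][7-13 FREE][14-19 ALLOC][20-23 ALLOC][24-36 ALLOC][37-49 FREE]

Derivation:
Op 1: a = malloc(14) -> a = 0; heap: [0-13 ALLOC][14-49 FREE]
Op 2: b = malloc(6) -> b = 14; heap: [0-13 ALLOC][14-19 ALLOC][20-49 FREE]
Op 3: c = malloc(4) -> c = 20; heap: [0-13 ALLOC][14-19 ALLOC][20-23 ALLOC][24-49 FREE]
Op 4: d = malloc(8) -> d = 24; heap: [0-13 ALLOC][14-19 ALLOC][20-23 ALLOC][24-31 ALLOC][32-49 FREE]
Op 5: d = realloc(d, 13) -> d = 24; heap: [0-13 ALLOC][14-19 ALLOC][20-23 ALLOC][24-36 ALLOC][37-49 FREE]
Op 6: free(a) -> (freed a); heap: [0-13 FREE][14-19 ALLOC][20-23 ALLOC][24-36 ALLOC][37-49 FREE]
Op 7: e = malloc(7) -> e = 0; heap: [0-6 ALLOC][7-13 FREE][14-19 ALLOC][20-23 ALLOC][24-36 ALLOC][37-49 FREE]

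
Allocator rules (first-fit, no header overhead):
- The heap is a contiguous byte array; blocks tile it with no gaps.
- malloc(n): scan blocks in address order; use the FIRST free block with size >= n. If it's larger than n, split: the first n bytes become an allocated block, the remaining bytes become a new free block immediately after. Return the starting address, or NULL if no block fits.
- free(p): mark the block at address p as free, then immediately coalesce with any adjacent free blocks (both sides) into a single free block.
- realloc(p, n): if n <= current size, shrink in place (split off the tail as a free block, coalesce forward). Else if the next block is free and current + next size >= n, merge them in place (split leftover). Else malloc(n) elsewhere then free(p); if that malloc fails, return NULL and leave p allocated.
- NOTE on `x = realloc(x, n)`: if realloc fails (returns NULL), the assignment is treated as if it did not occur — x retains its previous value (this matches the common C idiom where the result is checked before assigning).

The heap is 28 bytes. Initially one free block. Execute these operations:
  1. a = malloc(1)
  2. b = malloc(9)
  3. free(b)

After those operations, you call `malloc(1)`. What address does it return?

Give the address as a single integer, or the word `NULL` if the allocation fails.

Answer: 1

Derivation:
Op 1: a = malloc(1) -> a = 0; heap: [0-0 ALLOC][1-27 FREE]
Op 2: b = malloc(9) -> b = 1; heap: [0-0 ALLOC][1-9 ALLOC][10-27 FREE]
Op 3: free(b) -> (freed b); heap: [0-0 ALLOC][1-27 FREE]
malloc(1): first-fit scan over [0-0 ALLOC][1-27 FREE] -> 1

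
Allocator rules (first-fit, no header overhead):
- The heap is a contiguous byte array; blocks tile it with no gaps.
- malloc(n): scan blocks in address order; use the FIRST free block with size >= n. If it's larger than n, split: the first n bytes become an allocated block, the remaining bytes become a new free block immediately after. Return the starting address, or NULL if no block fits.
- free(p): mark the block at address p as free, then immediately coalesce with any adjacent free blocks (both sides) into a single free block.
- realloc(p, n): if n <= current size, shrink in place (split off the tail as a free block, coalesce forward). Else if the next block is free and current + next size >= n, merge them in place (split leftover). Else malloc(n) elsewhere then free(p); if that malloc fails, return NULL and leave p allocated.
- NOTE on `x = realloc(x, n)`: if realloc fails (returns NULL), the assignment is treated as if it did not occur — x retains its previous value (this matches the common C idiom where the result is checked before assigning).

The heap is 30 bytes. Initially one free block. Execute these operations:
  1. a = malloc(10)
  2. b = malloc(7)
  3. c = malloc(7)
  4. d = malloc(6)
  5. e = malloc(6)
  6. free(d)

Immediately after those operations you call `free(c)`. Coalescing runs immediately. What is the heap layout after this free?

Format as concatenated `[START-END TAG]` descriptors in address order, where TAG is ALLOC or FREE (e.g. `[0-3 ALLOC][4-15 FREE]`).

Op 1: a = malloc(10) -> a = 0; heap: [0-9 ALLOC][10-29 FREE]
Op 2: b = malloc(7) -> b = 10; heap: [0-9 ALLOC][10-16 ALLOC][17-29 FREE]
Op 3: c = malloc(7) -> c = 17; heap: [0-9 ALLOC][10-16 ALLOC][17-23 ALLOC][24-29 FREE]
Op 4: d = malloc(6) -> d = 24; heap: [0-9 ALLOC][10-16 ALLOC][17-23 ALLOC][24-29 ALLOC]
Op 5: e = malloc(6) -> e = NULL; heap: [0-9 ALLOC][10-16 ALLOC][17-23 ALLOC][24-29 ALLOC]
Op 6: free(d) -> (freed d); heap: [0-9 ALLOC][10-16 ALLOC][17-23 ALLOC][24-29 FREE]
free(c): c = 17 -> block [17-23 ALLOC]; mark free, coalesce with adjacent free neighbors -> [0-9 ALLOC][10-16 ALLOC][17-29 FREE]

Answer: [0-9 ALLOC][10-16 ALLOC][17-29 FREE]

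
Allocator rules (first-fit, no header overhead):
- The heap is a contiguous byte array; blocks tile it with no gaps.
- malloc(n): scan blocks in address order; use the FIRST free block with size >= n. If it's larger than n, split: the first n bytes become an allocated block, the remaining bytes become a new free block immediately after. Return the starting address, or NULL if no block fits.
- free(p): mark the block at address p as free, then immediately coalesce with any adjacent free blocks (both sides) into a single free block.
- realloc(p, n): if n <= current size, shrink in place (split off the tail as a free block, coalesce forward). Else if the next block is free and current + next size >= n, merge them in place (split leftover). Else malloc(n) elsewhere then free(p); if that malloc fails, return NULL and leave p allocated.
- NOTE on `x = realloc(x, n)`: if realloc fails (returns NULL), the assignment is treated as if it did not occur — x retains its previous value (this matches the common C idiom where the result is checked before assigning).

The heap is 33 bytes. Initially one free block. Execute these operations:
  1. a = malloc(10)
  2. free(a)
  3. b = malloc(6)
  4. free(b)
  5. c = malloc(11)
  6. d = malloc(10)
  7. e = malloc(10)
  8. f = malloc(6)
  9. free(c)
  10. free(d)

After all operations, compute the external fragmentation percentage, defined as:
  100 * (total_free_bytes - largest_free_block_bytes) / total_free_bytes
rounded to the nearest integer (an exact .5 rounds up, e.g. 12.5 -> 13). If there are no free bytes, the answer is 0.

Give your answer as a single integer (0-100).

Op 1: a = malloc(10) -> a = 0; heap: [0-9 ALLOC][10-32 FREE]
Op 2: free(a) -> (freed a); heap: [0-32 FREE]
Op 3: b = malloc(6) -> b = 0; heap: [0-5 ALLOC][6-32 FREE]
Op 4: free(b) -> (freed b); heap: [0-32 FREE]
Op 5: c = malloc(11) -> c = 0; heap: [0-10 ALLOC][11-32 FREE]
Op 6: d = malloc(10) -> d = 11; heap: [0-10 ALLOC][11-20 ALLOC][21-32 FREE]
Op 7: e = malloc(10) -> e = 21; heap: [0-10 ALLOC][11-20 ALLOC][21-30 ALLOC][31-32 FREE]
Op 8: f = malloc(6) -> f = NULL; heap: [0-10 ALLOC][11-20 ALLOC][21-30 ALLOC][31-32 FREE]
Op 9: free(c) -> (freed c); heap: [0-10 FREE][11-20 ALLOC][21-30 ALLOC][31-32 FREE]
Op 10: free(d) -> (freed d); heap: [0-20 FREE][21-30 ALLOC][31-32 FREE]
Free blocks: [21 2] total_free=23 largest=21 -> 100*(23-21)/23 = 200/23 ≈ 8.696 -> rounds to 9

Answer: 9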